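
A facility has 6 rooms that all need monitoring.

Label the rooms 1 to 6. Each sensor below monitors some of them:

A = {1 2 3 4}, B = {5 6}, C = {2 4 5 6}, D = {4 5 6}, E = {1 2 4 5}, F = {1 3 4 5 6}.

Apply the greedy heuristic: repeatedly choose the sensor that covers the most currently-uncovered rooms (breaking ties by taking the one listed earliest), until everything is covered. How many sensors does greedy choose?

Greedy: pick F (covers 5 new) → pick A (covers 1 new). Total picks: 2.

2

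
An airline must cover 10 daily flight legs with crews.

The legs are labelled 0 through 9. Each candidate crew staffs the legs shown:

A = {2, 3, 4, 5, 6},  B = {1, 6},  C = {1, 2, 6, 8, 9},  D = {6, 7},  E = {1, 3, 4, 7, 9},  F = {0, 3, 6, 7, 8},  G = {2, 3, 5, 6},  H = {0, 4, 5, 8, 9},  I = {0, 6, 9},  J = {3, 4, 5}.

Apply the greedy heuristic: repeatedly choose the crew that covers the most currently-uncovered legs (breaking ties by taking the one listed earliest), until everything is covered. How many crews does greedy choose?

Greedy: pick A (covers 5 new) → pick C (covers 3 new) → pick F (covers 2 new). Total picks: 3.

3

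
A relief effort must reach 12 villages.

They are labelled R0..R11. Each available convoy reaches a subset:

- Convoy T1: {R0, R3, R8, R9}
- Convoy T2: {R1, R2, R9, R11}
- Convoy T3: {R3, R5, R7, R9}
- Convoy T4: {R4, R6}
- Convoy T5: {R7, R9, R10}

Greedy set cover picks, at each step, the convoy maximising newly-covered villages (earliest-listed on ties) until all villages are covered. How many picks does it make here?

5

Greedy: pick T1 (covers 4 new) → pick T2 (covers 3 new) → pick T3 (covers 2 new) → pick T4 (covers 2 new) → pick T5 (covers 1 new). Total picks: 5.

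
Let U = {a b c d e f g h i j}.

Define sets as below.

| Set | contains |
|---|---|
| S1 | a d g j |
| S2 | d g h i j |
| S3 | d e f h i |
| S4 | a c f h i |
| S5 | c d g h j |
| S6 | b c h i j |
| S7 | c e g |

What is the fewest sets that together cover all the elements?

Take {S1, S3, S6}. Their union is {a, b, c, d, e, f, g, h, i, j}, which is all 10 elements.
Only S6 contains b, so S6 is forced; the remaining 5 elements need at least 2 more sets (each remaining set adds at most 3) — so at least 3 sets are needed, and 3 is optimal.

3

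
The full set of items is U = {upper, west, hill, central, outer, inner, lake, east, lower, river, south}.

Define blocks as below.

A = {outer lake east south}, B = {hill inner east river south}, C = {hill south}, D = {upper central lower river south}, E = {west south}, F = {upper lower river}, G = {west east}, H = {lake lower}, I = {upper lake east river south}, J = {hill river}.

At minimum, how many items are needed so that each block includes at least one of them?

T = {upper, west, hill, lake} meets every block (each contains at least one member of T), and |T| = 4.
No choice of 3 items meets every block, so 4 is the minimum.

4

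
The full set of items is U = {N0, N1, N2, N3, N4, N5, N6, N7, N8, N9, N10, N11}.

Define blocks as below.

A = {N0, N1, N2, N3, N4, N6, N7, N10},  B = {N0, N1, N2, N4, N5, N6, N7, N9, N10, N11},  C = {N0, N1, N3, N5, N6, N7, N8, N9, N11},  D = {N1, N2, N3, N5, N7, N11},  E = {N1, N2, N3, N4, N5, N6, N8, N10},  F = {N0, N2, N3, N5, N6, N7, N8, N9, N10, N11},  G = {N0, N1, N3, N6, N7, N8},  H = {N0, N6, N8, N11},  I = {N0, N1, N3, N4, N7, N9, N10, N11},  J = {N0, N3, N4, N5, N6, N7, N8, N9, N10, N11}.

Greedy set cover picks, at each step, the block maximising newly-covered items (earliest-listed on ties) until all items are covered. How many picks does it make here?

2

Greedy: pick B (covers 10 new) → pick C (covers 2 new). Total picks: 2.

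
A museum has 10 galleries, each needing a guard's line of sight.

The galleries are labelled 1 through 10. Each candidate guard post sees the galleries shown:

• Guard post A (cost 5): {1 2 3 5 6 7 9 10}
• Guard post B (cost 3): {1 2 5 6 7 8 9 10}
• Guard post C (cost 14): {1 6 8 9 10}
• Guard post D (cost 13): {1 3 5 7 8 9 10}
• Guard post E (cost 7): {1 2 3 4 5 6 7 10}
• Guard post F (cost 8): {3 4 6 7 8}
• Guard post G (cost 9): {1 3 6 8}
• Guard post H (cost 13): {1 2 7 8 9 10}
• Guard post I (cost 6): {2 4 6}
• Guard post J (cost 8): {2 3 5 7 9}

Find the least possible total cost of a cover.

B, E together cover every gallery (B ∪ E = {1, 2, 3, 4, 5, 6, 7, 8, 9, 10}); total cost 3 + 7 = 10.
No covering selection has total cost below 10.

10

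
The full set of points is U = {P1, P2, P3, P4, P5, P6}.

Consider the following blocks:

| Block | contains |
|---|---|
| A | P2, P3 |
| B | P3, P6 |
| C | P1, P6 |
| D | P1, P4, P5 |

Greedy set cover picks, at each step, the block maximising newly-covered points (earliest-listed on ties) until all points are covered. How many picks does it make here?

Greedy: pick D (covers 3 new) → pick A (covers 2 new) → pick B (covers 1 new). Total picks: 3.

3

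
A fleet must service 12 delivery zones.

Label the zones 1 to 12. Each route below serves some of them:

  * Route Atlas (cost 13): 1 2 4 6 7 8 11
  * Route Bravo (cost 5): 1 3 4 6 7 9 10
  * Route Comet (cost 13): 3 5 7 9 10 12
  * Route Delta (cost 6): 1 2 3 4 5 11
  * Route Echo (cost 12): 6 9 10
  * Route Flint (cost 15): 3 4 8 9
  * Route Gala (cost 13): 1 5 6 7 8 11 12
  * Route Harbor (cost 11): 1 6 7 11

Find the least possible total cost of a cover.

Bravo, Delta, Gala together cover every zone (Bravo ∪ Delta ∪ Gala = {1, 2, 3, 4, 5, 6, 7, 8, 9, 10, 11, 12}); total cost 5 + 6 + 13 = 24.
No covering selection has total cost below 24.

24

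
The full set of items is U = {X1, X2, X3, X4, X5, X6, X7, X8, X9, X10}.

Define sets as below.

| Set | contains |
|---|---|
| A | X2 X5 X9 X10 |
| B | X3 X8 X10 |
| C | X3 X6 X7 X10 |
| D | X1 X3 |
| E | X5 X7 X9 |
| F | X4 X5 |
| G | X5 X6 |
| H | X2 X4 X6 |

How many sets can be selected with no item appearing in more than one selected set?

B, E, H are pairwise disjoint (B={X3,X8,X10}; E={X5,X7,X9}; H={X2,X4,X6}).
Every remaining set overlaps one of these, and no 4 of the listed sets are pairwise disjoint, so 3 is the maximum.

3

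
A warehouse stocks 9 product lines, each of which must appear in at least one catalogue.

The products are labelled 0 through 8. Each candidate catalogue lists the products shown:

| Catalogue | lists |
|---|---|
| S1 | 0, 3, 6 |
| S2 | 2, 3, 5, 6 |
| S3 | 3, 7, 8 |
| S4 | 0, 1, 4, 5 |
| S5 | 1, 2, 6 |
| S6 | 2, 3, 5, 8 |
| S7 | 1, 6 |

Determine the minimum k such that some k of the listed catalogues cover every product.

3

S2 and S3 and S4 together: S2 ∪ S3 ∪ S4 = {0, 1, 2, 3, 4, 5, 6, 7, 8} — every product is covered.
Each catalogue has at most 4 products, and 2·4 = 8 < 9 — so at least 3 catalogues are needed, and 3 is optimal.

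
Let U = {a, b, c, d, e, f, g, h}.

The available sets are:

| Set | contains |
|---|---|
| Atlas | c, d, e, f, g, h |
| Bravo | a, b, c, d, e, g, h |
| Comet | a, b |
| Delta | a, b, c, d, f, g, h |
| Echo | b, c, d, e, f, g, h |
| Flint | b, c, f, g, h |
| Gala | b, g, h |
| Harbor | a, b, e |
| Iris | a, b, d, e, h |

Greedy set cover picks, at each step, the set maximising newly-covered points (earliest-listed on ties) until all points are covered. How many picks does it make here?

2

Greedy: pick Bravo (covers 7 new) → pick Atlas (covers 1 new). Total picks: 2.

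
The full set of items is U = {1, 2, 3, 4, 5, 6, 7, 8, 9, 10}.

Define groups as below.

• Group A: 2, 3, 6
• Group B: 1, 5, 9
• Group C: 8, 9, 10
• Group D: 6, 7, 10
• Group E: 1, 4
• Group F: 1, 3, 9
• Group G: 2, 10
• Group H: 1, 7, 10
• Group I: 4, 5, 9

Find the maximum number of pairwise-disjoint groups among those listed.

A, C, E are pairwise disjoint (A={2,3,6}; C={8,9,10}; E={1,4}).
Every remaining group overlaps one of these, and no 4 of the listed groups are pairwise disjoint, so 3 is the maximum.

3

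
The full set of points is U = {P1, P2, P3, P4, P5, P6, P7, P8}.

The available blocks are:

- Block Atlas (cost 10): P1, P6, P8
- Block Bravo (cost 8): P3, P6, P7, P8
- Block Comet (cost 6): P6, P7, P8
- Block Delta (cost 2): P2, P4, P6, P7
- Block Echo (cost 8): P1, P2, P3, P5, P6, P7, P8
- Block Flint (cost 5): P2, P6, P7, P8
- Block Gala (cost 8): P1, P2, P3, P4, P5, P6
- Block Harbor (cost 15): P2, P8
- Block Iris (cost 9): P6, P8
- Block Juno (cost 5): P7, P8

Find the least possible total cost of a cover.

10

Delta, Echo together cover every point (Delta ∪ Echo = {P1, P2, P3, P4, P5, P6, P7, P8}); total cost 2 + 8 = 10.
No covering selection has total cost below 10.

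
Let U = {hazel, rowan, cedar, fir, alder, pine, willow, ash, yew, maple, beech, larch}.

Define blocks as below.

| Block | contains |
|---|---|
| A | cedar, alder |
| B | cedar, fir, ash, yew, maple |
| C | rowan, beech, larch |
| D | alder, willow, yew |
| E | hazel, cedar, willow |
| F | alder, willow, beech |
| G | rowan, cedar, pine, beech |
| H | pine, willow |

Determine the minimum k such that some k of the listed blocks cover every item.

Take {B, C, E, F, H}. Their union is {hazel, rowan, cedar, fir, alder, pine, willow, ash, yew, maple, beech, larch}, which is all 12 items.
No 4 of the 8 blocks cover everything (all 70 combinations miss at least one item), so 5 is optimal.

5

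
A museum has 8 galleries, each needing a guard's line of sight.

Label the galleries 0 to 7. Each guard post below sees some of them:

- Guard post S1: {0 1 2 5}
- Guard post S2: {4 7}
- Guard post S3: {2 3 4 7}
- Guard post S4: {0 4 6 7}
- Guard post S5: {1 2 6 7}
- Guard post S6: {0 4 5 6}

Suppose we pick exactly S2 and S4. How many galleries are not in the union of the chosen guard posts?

4

Union of S2, S4 = {0, 4, 6, 7}.
Not covered: 1, 2, 3, 5 — 4 galleries.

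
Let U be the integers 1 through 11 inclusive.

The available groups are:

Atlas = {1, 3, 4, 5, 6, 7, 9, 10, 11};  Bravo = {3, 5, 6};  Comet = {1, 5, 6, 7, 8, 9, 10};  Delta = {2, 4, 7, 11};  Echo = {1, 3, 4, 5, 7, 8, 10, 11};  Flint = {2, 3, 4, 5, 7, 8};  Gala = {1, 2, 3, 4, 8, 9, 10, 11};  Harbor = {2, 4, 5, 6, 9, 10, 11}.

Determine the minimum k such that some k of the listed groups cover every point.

2

Comet and Gala cover everything between them: the union {1, 2, 3, 4, 5, 6, 7, 8, 9, 10, 11} is all of U.
No single group has all 11 points (the largest, Atlas, has 9), so 2 is optimal.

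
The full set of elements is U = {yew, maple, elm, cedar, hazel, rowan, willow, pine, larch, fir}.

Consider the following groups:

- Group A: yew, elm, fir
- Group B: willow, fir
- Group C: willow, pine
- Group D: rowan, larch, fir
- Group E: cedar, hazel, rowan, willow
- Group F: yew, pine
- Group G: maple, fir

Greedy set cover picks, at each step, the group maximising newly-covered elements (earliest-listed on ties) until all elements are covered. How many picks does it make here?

Greedy: pick E (covers 4 new) → pick A (covers 3 new) → pick C (covers 1 new) → pick D (covers 1 new) → pick G (covers 1 new). Total picks: 5.

5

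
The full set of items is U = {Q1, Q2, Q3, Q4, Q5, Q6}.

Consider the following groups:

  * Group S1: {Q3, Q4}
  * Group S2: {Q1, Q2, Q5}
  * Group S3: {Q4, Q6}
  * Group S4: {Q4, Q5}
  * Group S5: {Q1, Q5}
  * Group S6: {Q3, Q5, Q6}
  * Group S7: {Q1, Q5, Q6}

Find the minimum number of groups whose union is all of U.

3

S2, S4, and S6 cover everything between them: the union {Q1, Q2, Q3, Q4, Q5, Q6} is all of U.
Only S2 contains Q2, so S2 is forced; the remaining 3 items need at least 2 more groups (each remaining group adds at most 2) — so at least 3 groups are needed, and 3 is optimal.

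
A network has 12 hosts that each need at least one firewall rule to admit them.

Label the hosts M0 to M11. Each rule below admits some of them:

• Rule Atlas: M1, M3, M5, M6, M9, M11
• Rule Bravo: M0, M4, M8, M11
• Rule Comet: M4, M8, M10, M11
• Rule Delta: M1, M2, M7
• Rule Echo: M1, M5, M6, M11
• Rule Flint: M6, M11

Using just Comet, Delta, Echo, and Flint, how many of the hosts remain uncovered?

Union of Comet, Delta, Echo, Flint = {M1, M2, M4, M5, M6, M7, M8, M10, M11}.
Not covered: M0, M3, M9 — 3 hosts.

3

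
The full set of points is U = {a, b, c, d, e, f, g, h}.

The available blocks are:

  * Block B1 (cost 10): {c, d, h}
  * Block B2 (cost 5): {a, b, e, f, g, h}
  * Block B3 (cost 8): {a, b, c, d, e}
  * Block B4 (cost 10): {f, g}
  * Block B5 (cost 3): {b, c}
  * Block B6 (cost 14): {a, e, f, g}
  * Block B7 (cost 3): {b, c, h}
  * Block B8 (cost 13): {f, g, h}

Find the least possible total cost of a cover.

B2, B3 together cover every point (B2 ∪ B3 = {a, b, c, d, e, f, g, h}); total cost 5 + 8 = 13.
The greedy pick B2, B5, B3 costs 16; no covering selection beats 13.

13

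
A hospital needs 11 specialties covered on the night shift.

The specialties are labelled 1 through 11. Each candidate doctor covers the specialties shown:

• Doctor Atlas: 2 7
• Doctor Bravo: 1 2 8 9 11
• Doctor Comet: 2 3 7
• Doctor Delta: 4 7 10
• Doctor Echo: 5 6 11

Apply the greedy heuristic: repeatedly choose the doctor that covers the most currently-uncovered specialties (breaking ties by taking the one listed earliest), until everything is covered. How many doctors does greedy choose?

4

Greedy: pick Bravo (covers 5 new) → pick Delta (covers 3 new) → pick Echo (covers 2 new) → pick Comet (covers 1 new). Total picks: 4.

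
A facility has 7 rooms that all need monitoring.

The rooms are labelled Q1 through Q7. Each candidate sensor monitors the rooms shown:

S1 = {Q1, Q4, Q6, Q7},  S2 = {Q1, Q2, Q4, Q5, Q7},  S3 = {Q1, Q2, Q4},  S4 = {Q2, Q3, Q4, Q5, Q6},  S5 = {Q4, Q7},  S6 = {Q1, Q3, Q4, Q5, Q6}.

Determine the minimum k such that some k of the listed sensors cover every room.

S2 and S6 together: S2 ∪ S6 = {Q1, Q2, Q3, Q4, Q5, Q6, Q7} — every room is covered.
No single sensor has all 7 rooms (the largest, S2, has 5), so 2 is optimal.

2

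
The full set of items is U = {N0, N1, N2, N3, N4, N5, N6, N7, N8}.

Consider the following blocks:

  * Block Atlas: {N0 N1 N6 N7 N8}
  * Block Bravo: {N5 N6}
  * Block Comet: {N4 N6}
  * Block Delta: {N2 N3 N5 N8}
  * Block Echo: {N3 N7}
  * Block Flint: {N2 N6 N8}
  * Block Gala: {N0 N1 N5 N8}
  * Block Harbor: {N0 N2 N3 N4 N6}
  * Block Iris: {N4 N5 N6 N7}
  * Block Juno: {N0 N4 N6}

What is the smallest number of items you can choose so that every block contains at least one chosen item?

3

Take H = {N6, N7, N8}. Each listed block contains at least one of these, so H is a hitting set of size 3.
The blocks Comet, Echo, Gala are pairwise disjoint, so any hitting set needs a separate item for each — at least 3. Hence 3 is optimal.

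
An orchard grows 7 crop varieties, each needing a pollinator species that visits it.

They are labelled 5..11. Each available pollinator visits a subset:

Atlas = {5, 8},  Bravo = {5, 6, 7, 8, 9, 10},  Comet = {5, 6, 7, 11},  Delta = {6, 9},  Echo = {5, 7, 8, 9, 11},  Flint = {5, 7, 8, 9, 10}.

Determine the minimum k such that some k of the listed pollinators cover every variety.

Take {Comet, Flint}. Their union is {5, 6, 7, 8, 9, 10, 11}, which is all 7 varieties.
No single pollinator has all 7 varieties (the largest, Bravo, has 6), so 2 is optimal.

2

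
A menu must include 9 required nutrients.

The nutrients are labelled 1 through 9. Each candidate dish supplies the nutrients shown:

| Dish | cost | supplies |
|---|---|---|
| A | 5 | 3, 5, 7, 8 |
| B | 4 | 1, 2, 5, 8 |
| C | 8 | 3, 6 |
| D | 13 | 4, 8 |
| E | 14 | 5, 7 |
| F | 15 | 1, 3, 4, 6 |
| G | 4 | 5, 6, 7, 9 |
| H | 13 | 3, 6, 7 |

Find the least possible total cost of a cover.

B, F, G together cover every nutrient (B ∪ F ∪ G = {1, 2, 3, 4, 5, 6, 7, 8, 9}); total cost 4 + 15 + 4 = 23.
The greedy pick B, G, A, D costs 26; no covering selection beats 23.

23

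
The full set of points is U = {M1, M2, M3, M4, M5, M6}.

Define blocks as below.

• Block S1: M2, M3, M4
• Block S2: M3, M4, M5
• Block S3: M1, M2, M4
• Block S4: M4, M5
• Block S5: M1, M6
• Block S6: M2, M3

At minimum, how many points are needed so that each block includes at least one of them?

H = {M1, M3, M5} meets every block (each contains at least one member of H), and |H| = 3.
The blocks S4, S5, S6 are pairwise disjoint, so any hitting set needs a separate point for each — at least 3. Hence 3 is optimal.

3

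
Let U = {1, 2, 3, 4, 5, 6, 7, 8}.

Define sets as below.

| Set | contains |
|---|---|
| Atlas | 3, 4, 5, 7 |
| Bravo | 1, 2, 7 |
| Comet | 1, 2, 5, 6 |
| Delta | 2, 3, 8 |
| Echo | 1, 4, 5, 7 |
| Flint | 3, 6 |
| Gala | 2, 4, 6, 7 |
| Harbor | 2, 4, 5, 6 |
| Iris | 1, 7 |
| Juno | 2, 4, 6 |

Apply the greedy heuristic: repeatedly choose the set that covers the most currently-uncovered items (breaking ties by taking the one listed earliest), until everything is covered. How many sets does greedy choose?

3

Greedy: pick Atlas (covers 4 new) → pick Comet (covers 3 new) → pick Delta (covers 1 new). Total picks: 3.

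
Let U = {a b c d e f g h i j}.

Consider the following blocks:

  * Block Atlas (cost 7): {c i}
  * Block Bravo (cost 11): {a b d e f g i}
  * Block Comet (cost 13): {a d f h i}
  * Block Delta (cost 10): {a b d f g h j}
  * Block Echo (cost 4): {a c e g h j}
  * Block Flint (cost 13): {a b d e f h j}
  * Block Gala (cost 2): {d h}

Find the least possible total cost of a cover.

15

Bravo, Echo together cover every element (Bravo ∪ Echo = {a, b, c, d, e, f, g, h, i, j}); total cost 11 + 4 = 15.
The greedy pick Echo, Gala, Bravo costs 17; no covering selection beats 15.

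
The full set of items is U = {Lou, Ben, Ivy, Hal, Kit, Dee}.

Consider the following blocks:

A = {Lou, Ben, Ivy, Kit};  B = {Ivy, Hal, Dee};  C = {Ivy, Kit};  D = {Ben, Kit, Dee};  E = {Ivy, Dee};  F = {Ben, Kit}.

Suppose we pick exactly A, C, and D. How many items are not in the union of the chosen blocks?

Union of A, C, D = {Lou, Ben, Ivy, Kit, Dee}.
Not covered: Hal — 1 item.

1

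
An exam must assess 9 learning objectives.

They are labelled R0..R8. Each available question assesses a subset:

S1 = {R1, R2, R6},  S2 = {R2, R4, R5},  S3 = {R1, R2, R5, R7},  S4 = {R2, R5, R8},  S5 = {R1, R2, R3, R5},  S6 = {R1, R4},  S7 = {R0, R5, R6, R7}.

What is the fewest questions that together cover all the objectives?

S2 and S4 and S5 and S7 together: S2 ∪ S4 ∪ S5 ∪ S7 = {R0, R1, R2, R3, R4, R5, R6, R7, R8} — every objective is covered.
No 3 of the 7 questions cover everything (all 35 combinations miss at least one objective), so 4 is optimal.

4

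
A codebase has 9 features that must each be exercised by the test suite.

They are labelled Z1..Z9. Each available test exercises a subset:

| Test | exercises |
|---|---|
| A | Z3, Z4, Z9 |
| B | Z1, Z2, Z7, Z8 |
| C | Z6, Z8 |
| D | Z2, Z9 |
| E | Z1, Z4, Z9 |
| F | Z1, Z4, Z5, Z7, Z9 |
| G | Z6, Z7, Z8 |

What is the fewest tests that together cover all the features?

A and D and F and G together: A ∪ D ∪ F ∪ G = {Z1, Z2, Z3, Z4, Z5, Z6, Z7, Z8, Z9} — every feature is covered.
No 3 of the 7 tests cover everything (all 35 combinations miss at least one feature), so 4 is optimal.

4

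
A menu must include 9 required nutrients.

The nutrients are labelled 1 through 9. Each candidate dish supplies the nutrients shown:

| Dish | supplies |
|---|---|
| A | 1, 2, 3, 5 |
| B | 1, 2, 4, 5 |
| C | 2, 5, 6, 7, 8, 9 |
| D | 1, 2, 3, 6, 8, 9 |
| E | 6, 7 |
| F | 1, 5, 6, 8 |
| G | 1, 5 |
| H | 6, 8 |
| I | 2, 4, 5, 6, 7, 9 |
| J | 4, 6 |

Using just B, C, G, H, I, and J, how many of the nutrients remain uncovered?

1

Union of B, C, G, H, I, J = {1, 2, 4, 5, 6, 7, 8, 9}.
Not covered: 3 — 1 nutrient.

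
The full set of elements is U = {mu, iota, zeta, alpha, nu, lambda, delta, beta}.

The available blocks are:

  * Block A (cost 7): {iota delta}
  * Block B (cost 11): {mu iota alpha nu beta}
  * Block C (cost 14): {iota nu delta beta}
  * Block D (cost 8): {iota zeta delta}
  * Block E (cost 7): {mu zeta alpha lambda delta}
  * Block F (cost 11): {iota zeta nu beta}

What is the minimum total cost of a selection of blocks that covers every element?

18

E, F together cover every element (E ∪ F = {mu, iota, zeta, alpha, nu, lambda, delta, beta}); total cost 7 + 11 = 18.
No covering selection has total cost below 18.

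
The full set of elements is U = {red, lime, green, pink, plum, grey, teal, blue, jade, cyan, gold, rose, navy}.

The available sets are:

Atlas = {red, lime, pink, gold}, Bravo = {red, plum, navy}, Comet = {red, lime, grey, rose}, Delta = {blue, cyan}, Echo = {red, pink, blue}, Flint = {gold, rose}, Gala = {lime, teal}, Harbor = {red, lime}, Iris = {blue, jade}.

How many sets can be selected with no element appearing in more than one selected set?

Bravo, Delta, Flint, Gala are pairwise disjoint (Bravo={red,plum,navy}; Delta={blue,cyan}; Flint={gold,rose}; Gala={lime,teal}).
Every remaining set overlaps one of these, and no 5 of the listed sets are pairwise disjoint, so 4 is the maximum.

4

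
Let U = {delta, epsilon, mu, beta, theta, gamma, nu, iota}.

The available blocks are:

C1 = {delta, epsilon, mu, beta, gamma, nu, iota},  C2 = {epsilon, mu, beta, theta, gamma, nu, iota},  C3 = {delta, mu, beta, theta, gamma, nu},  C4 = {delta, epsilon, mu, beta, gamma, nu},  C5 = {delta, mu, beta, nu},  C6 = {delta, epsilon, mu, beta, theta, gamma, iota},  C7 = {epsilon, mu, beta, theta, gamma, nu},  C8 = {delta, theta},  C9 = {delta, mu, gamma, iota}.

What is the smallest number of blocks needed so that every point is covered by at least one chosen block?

C3 and C6 cover everything between them: the union {delta, epsilon, mu, beta, theta, gamma, nu, iota} is all of U.
No single block has all 8 points (the largest, C1, has 7), so 2 is optimal.

2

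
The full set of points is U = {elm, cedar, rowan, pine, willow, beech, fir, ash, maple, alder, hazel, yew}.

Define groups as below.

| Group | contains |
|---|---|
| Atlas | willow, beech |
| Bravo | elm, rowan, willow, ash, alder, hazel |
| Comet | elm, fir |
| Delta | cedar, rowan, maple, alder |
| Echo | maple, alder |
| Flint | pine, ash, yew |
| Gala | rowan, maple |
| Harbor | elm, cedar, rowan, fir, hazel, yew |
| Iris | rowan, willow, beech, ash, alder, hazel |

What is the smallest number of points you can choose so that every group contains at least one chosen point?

The 4 points {elm, pine, beech, maple} hit every group.
The groups Atlas, Comet, Flint, Gala are pairwise disjoint, so any hitting set needs a separate point for each — at least 4. Hence 4 is optimal.

4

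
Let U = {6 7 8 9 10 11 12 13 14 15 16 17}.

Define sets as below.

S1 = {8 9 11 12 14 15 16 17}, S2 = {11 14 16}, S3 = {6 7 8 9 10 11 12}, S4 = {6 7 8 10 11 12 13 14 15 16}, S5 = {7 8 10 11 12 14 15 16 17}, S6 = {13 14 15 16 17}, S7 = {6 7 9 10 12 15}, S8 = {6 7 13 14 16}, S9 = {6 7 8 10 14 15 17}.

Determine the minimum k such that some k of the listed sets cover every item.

2

S1 and S4 cover everything between them: the union {6, 7, 8, 9, 10, 11, 12, 13, 14, 15, 16, 17} is all of U.
No single set has all 12 items (the largest, S4, has 10), so 2 is optimal.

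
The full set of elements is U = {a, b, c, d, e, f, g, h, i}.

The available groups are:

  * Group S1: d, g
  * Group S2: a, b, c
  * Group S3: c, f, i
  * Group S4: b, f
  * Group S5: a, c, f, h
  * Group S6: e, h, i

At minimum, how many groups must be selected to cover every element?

4

S1 and S2 and S3 and S6 together: S1 ∪ S2 ∪ S3 ∪ S6 = {a, b, c, d, e, f, g, h, i} — every element is covered.
No 3 of the 6 groups cover everything (all 20 combinations miss at least one element), so 4 is optimal.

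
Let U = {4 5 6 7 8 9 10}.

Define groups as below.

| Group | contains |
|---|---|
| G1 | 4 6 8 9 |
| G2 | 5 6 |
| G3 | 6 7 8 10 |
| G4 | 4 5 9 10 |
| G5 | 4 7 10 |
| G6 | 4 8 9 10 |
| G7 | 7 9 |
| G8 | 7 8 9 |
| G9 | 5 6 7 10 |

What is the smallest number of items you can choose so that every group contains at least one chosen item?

The 3 items {5, 7, 8} hit every group.
No choice of 2 items meets every group, so 3 is the minimum.

3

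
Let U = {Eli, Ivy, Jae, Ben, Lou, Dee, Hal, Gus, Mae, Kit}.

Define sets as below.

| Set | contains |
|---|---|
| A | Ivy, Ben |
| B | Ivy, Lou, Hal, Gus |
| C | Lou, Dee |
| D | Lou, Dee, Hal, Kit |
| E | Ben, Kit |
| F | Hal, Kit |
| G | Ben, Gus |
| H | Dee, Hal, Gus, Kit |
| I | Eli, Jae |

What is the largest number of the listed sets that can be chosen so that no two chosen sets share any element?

C, F, G, I are pairwise disjoint (C={Lou,Dee}; F={Hal,Kit}; G={Ben,Gus}; I={Eli,Jae}).
Every remaining set overlaps one of these, and no 5 of the listed sets are pairwise disjoint, so 4 is the maximum.

4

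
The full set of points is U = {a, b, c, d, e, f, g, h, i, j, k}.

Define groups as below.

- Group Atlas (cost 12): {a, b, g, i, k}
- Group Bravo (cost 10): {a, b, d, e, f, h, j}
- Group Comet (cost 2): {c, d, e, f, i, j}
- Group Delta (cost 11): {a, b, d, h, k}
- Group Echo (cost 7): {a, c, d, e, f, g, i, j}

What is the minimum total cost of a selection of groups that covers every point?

Delta, Echo together cover every point (Delta ∪ Echo = {a, b, c, d, e, f, g, h, i, j, k}); total cost 11 + 7 = 18.
The greedy pick Comet, Delta, Echo costs 20; no covering selection beats 18.

18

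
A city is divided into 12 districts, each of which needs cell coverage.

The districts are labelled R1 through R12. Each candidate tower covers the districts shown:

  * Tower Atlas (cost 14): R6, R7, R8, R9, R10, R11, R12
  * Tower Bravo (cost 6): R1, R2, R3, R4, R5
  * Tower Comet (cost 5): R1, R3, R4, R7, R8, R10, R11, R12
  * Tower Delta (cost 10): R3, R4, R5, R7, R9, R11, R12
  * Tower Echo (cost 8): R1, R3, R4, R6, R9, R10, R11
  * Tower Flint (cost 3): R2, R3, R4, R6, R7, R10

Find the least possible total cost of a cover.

18

Comet, Delta, Flint together cover every district (Comet ∪ Delta ∪ Flint = {R1, R2, R3, R4, R5, R6, R7, R8, R9, R10, R11, R12}); total cost 5 + 10 + 3 = 18.
No covering selection has total cost below 18.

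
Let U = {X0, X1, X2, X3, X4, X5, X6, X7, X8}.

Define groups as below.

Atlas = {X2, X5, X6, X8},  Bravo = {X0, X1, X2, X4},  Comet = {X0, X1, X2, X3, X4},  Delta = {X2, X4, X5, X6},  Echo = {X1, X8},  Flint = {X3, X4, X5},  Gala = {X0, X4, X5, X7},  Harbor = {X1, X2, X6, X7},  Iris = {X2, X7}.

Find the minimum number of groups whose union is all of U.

3

Atlas, Comet, and Gala cover everything between them: the union {X0, X1, X2, X3, X4, X5, X6, X7, X8} is all of U.
No 2 of the 9 groups cover everything (all 36 combinations miss at least one point), so 3 is optimal.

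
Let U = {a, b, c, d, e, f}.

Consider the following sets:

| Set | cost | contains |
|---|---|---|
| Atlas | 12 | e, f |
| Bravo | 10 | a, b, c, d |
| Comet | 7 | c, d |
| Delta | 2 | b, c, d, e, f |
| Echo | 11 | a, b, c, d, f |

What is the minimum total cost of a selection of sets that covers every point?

Bravo, Delta together cover every point (Bravo ∪ Delta = {a, b, c, d, e, f}); total cost 10 + 2 = 12.
No covering selection has total cost below 12.

12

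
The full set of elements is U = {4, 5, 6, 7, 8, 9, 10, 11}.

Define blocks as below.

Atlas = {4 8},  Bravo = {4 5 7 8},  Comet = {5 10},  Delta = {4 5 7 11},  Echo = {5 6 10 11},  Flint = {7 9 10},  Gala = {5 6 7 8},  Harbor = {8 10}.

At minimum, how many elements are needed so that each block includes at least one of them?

H = {4, 8, 10} meets every block (each contains at least one member of H), and |H| = 3.
No choice of 2 elements meets every block, so 3 is the minimum.

3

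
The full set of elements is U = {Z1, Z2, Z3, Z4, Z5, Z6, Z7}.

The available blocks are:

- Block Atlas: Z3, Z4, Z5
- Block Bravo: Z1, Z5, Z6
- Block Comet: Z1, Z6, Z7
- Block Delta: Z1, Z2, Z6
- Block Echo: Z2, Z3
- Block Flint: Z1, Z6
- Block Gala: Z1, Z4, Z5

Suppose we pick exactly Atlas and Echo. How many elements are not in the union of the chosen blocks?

Union of Atlas, Echo = {Z2, Z3, Z4, Z5}.
Not covered: Z1, Z6, Z7 — 3 elements.

3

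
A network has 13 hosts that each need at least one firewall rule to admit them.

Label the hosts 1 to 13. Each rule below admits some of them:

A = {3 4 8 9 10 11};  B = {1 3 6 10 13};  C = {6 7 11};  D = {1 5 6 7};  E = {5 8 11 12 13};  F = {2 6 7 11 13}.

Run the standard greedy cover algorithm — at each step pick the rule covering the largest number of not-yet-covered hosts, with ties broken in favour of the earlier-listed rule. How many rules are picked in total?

Greedy: pick A (covers 6 new) → pick D (covers 4 new) → pick E (covers 2 new) → pick F (covers 1 new). Total picks: 4.

4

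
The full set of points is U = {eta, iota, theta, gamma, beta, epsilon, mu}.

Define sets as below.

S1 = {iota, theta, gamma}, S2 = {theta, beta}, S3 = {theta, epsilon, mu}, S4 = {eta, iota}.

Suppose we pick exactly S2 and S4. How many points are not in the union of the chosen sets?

Union of S2, S4 = {eta, iota, theta, beta}.
Not covered: gamma, epsilon, mu — 3 points.

3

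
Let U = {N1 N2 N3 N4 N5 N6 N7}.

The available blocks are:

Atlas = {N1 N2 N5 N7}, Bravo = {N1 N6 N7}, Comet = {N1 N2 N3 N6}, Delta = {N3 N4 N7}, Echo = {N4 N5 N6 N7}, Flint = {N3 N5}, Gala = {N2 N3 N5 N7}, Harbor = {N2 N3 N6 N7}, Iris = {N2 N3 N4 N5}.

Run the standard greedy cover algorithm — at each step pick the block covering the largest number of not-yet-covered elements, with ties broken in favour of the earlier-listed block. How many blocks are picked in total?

Greedy: pick Atlas (covers 4 new) → pick Comet (covers 2 new) → pick Delta (covers 1 new). Total picks: 3.
(The true minimum cover uses only 2 blocks, so greedy is not optimal here.)

3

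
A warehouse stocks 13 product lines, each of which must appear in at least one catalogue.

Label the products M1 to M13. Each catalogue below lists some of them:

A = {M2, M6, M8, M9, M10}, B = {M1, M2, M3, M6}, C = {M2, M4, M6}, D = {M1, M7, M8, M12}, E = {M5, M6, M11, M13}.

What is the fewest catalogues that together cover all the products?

5

A and B and C and D and E together: A ∪ B ∪ C ∪ D ∪ E = {M1, M2, M3, M4, M5, M6, M7, M8, M9, M10, M11, M12, M13} — every product is covered.
No 4 of the 5 catalogues cover everything (all 5 combinations miss at least one product), so 5 is optimal.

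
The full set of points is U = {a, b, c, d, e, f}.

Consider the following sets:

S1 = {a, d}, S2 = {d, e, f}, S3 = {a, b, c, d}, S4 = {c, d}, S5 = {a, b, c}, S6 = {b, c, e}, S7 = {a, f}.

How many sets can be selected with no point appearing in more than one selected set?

2

S6, S7 are pairwise disjoint (S6={b,c,e}; S7={a,f}).
Every remaining set overlaps one of these, and no 3 of the listed sets are pairwise disjoint, so 2 is the maximum.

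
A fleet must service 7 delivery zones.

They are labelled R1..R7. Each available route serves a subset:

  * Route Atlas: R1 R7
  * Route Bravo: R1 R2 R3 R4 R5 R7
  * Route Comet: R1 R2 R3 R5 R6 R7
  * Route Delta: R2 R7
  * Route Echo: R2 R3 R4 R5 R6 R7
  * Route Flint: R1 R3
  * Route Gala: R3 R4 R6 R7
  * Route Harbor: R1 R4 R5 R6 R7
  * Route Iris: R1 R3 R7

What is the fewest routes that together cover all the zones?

Take {Echo, Harbor}. Their union is {R1, R2, R3, R4, R5, R6, R7}, which is all 7 zones.
No single route has all 7 zones (the largest, Bravo, has 6), so 2 is optimal.

2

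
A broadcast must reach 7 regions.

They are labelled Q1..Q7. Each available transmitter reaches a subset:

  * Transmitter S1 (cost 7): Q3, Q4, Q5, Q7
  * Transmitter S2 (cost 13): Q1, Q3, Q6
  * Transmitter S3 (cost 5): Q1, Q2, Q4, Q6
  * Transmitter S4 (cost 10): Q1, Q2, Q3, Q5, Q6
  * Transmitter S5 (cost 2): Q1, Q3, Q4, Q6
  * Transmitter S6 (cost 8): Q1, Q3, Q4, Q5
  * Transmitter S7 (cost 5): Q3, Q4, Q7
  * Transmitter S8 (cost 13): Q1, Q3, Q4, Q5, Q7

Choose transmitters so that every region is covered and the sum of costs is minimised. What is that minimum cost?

S1, S3 together cover every region (S1 ∪ S3 = {Q1, Q2, Q3, Q4, Q5, Q6, Q7}); total cost 7 + 5 = 12.
The greedy pick S5, S1, S3 costs 14; no covering selection beats 12.

12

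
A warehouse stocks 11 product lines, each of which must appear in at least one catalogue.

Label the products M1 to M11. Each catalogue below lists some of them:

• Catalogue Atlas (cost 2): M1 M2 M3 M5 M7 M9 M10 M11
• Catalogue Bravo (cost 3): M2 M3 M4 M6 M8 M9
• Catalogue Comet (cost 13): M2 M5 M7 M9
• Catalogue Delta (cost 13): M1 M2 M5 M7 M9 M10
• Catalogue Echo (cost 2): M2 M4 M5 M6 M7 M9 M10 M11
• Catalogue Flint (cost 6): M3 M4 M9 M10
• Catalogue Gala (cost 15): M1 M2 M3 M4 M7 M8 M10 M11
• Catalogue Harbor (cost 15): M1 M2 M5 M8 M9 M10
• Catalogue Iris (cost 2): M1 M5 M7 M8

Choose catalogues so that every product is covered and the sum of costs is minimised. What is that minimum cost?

Atlas, Bravo together cover every product (Atlas ∪ Bravo = {M1, M2, M3, M4, M5, M6, M7, M8, M9, M10, M11}); total cost 2 + 3 = 5.
No covering selection has total cost below 5.

5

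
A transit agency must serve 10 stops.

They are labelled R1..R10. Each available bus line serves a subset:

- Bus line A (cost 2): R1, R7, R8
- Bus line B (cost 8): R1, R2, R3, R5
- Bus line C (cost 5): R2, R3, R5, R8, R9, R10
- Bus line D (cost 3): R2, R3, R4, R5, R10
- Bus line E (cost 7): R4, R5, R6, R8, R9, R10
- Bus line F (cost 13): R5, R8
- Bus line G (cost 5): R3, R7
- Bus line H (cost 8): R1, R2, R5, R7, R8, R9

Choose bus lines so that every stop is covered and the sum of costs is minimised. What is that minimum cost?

A, D, E together cover every stop (A ∪ D ∪ E = {R1, R2, R3, R4, R5, R6, R7, R8, R9, R10}); total cost 2 + 3 + 7 = 12.
No covering selection has total cost below 12.

12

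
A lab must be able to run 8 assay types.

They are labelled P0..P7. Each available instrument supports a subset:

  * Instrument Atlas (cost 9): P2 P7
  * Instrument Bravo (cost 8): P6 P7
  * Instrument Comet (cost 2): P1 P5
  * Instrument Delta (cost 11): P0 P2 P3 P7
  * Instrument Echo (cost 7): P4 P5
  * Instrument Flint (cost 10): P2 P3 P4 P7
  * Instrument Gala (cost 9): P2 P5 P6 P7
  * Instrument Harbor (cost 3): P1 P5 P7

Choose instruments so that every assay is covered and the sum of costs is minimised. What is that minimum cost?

28

Bravo, Comet, Delta, Echo together cover every assay (Bravo ∪ Comet ∪ Delta ∪ Echo = {P0, P1, P2, P3, P4, P5, P6, P7}); total cost 8 + 2 + 11 + 7 = 28.
The greedy pick Comet, Flint, Bravo, Delta costs 31; no covering selection beats 28.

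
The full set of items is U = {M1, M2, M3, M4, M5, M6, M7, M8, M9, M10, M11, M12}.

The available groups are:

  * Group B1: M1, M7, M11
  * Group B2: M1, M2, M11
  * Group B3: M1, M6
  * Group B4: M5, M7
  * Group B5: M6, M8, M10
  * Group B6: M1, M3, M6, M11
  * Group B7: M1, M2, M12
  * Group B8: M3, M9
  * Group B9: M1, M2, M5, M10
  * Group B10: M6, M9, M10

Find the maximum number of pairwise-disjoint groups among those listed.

4

B2, B4, B5, B8 are pairwise disjoint (B2={M1,M2,M11}; B4={M5,M7}; B5={M6,M8,M10}; B8={M3,M9}).
Every remaining group overlaps one of these, and no 5 of the listed groups are pairwise disjoint, so 4 is the maximum.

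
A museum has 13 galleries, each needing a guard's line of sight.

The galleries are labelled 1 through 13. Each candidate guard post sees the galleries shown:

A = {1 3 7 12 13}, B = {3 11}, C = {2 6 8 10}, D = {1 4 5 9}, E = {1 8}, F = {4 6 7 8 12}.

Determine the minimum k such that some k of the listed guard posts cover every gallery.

Take {A, B, C, D}. Their union is {1, 2, 3, 4, 5, 6, 7, 8, 9, 10, 11, 12, 13}, which is all 13 galleries.
Only D contains 5, so D is forced; the remaining 9 galleries need at least 3 more guard posts (each remaining guard post adds at most 4) — so at least 4 guard posts are needed, and 4 is optimal.

4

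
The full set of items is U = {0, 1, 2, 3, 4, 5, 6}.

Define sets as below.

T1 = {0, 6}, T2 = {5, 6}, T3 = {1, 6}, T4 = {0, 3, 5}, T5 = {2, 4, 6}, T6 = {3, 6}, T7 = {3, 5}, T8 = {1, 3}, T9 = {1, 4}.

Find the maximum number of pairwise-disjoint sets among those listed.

T1, T7, T9 are pairwise disjoint (T1={0,6}; T7={3,5}; T9={1,4}).
Every remaining set overlaps one of these, and no 4 of the listed sets are pairwise disjoint, so 3 is the maximum.

3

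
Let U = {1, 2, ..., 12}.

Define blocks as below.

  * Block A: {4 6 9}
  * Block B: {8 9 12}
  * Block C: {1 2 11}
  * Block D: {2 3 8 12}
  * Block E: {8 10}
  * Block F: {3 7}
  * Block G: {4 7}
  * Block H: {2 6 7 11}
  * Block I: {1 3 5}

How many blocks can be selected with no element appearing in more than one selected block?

4

A, C, E, F are pairwise disjoint (A={4,6,9}; C={1,2,11}; E={8,10}; F={3,7}).
Every remaining block overlaps one of these, and no 5 of the listed blocks are pairwise disjoint, so 4 is the maximum.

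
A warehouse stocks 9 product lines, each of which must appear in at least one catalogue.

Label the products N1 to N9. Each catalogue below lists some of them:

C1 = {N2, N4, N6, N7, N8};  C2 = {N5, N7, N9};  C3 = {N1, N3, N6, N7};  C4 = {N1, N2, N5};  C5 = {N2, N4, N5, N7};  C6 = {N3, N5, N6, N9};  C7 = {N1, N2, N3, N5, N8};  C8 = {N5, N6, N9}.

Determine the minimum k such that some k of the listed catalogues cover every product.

3

C5 and C7 and C8 together: C5 ∪ C7 ∪ C8 = {N1, N2, N3, N4, N5, N6, N7, N8, N9} — every product is covered.
No 2 of the 8 catalogues cover everything (all 28 combinations miss at least one product), so 3 is optimal.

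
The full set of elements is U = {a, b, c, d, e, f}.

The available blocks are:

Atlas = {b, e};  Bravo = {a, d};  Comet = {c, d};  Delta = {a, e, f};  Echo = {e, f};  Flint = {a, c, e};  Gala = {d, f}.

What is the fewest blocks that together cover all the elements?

Atlas and Comet and Delta together: Atlas ∪ Comet ∪ Delta = {a, b, c, d, e, f} — every element is covered.
Only Atlas contains b, so Atlas is forced; the remaining 4 elements need at least 2 more blocks (each remaining block adds at most 2) — so at least 3 blocks are needed, and 3 is optimal.

3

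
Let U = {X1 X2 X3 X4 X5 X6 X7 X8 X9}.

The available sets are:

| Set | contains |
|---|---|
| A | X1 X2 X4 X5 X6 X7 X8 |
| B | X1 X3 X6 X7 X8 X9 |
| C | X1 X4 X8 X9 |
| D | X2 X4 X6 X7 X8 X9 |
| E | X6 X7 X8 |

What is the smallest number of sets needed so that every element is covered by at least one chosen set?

2

Take {A, B}. Their union is {X1, X2, X3, X4, X5, X6, X7, X8, X9}, which is all 9 elements.
No single set has all 9 elements (the largest, A, has 7), so 2 is optimal.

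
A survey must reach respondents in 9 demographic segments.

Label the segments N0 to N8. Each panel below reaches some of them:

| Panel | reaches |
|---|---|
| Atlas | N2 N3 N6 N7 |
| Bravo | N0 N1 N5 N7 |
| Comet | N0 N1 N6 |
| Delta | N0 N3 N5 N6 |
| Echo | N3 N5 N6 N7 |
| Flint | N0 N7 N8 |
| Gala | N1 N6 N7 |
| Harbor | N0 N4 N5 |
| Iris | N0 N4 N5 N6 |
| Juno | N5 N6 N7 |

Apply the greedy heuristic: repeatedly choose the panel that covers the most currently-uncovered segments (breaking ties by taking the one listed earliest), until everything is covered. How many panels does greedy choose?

Greedy: pick Atlas (covers 4 new) → pick Bravo (covers 3 new) → pick Flint (covers 1 new) → pick Harbor (covers 1 new). Total picks: 4.

4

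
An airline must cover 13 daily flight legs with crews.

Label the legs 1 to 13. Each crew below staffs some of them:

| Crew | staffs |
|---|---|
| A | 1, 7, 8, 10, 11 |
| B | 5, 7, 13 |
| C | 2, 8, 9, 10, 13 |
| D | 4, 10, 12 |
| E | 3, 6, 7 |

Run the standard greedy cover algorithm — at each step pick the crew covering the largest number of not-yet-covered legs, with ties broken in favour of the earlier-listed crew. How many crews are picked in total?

5

Greedy: pick A (covers 5 new) → pick C (covers 3 new) → pick D (covers 2 new) → pick E (covers 2 new) → pick B (covers 1 new). Total picks: 5.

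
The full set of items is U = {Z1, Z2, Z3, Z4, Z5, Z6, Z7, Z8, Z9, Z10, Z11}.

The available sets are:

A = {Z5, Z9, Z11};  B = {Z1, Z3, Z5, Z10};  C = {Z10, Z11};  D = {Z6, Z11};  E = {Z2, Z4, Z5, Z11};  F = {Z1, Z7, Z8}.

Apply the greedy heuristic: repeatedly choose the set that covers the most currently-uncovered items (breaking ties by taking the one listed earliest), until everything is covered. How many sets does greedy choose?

5

Greedy: pick B (covers 4 new) → pick E (covers 3 new) → pick F (covers 2 new) → pick A (covers 1 new) → pick D (covers 1 new). Total picks: 5.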